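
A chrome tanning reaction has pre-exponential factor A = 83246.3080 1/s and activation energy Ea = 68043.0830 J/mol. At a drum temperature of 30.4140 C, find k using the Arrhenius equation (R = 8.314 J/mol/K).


T_K = T_C + 273.15 = 30.4140 + 273.15 = 303.5640 K
exponent = -Ea / (R * T_K) = -68043.0830 / (8.314 * 303.5640) = -26.9602
k = A * exp(exponent) = 83246.3080 * exp(-26.9602) = 1.6281e-07 1/s


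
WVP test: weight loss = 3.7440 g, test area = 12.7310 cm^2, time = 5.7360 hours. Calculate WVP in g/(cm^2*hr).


Formula: WVP = loss / (area * time)
Substituting: WVP = 3.7440 / (12.7310 * 5.7360)
Result: 0.0512701 g/(cm^2*hr)


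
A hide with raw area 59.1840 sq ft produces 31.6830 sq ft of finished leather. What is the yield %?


Formula: Yield = finished / raw * 100
Substituting: Yield = 31.6830 / 59.1840 * 100
Result: 53.5330 %


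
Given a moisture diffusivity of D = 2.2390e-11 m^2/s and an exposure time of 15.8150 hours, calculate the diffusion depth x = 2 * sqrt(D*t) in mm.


t = 15.8150 hr * 3600 = 56934.0000 s
D * t = 2.2390e-11 * 56934.0000 = 1.2748e-06
x = 2 * sqrt(D*t) = 2 * sqrt(1.2748e-06) = 0.0022581 m = 2.2581 mm


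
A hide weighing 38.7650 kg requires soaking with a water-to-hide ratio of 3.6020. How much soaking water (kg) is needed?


Formula: Water = hide_weight * ratio
Substituting: Water = 38.7650 * 3.6020
Result: 139.6315 kg


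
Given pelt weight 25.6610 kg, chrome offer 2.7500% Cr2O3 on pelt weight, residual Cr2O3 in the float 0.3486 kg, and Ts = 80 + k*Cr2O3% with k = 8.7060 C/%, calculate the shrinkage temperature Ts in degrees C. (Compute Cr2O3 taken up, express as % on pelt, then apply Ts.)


Offered = pelt * offer_pct / 100 = 25.6610 * 2.7500 / 100 = 0.7057 kg
Uptake = offered - residual = 0.7057 - 0.3486 = 0.3571 kg
Cr2O3% on pelt = uptake / pelt * 100 = 0.3571 / 25.6610 * 100 = 1.3915 %
Ts = 80 + k * Cr2O3% = 80 + 8.7060 * 1.3915 = 92.1146 C


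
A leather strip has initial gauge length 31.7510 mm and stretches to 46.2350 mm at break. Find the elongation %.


Formula: Elongation = (Lf - L0) / L0 * 100
Substituting: Elongation = (46.2350 - 31.7510) / 31.7510 * 100
Result: 45.6175 %


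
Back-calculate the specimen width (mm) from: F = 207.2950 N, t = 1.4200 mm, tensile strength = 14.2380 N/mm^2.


Formula: w = F / (TS * t)
Substituting: w = 207.2950 / (14.2380 * 1.4200)
Result: 10.2530 mm


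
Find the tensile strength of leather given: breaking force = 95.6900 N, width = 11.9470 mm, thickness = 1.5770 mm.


Formula: TS = force / (width * thickness)
Substituting: TS = 95.6900 / (11.9470 * 1.5770)
Result: 5.0790 N/mm^2


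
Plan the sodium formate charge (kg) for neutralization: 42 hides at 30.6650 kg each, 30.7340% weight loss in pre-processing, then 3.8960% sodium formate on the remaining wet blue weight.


Total_raw = N * avg_wt = 42 * 30.6650 = 1287.9300 kg
Substrate = Total_raw * (1 - loss/100) = 1287.9300 * (1 - 30.7340/100) = 892.0976 kg
Neutralizer = Substrate * pct / 100 = 892.0976 * 3.8960 / 100 = 34.7561 kg


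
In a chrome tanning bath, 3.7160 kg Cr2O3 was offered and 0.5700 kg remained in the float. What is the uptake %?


Formula: Uptake = (offered - residual) / offered * 100
Substituting: Uptake = (3.7160 - 0.5700) / 3.7160 * 100
Result: 84.6609 %


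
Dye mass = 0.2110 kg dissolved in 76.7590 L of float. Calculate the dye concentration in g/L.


Formula: Conc = dye_mass(kg) / volume(L) * 1000
Substituting: Conc = 0.2110 / 76.7590 * 1000
Result: 2.7489 g/L


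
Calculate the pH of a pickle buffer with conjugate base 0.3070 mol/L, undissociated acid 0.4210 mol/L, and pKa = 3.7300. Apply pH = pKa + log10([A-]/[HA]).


ratio = [A-] / [HA] = 0.3070 / 0.4210 = 0.7292
log10(ratio) = -0.1371
pH = pKa + log10(ratio) = 3.7300 - 0.1371 = 3.5929


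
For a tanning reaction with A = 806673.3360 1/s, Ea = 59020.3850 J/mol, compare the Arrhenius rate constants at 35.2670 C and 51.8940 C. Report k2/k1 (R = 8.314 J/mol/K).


T1 = 35.2670 + 273.15 = 308.4170 K; T2 = 51.8940 + 273.15 = 325.0440 K
k1 = A * exp(-Ea/(R*T1)) = 806673.3360 * exp(-59020.3850/(8.314*308.4170)) = 8.1363e-05 1/s
k2 = A * exp(-Ea/(R*T2)) = 806673.3360 * exp(-59020.3850/(8.314*325.0440)) = 2.6410e-04 1/s
k2/k1 = 2.6410e-04 / 8.1363e-05 = 3.2459


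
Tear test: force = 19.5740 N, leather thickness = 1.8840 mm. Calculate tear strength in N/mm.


Formula: Tear strength = force / thickness
Substituting: Tear strength = 19.5740 / 1.8840
Result: 10.3896 N/mm


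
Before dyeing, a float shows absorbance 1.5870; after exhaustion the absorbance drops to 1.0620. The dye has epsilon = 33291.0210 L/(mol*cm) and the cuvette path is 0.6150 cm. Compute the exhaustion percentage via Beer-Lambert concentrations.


c_initial = A_i / (epsilon * l) = 1.5870 / (33291.0210 * 0.6150) = 7.7513e-05 mol/L
c_final = A_f / (epsilon * l) = 1.0620 / (33291.0210 * 0.6150) = 5.1871e-05 mol/L
Exhaustion = (c_initial - c_final) / c_initial * 100 = (7.7513e-05 - 5.1871e-05) / 7.7513e-05 * 100 = 33.0813 %


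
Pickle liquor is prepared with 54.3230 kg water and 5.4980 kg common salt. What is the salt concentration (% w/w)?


Formula: Conc = salt / (water + salt) * 100
Substituting: Conc = 5.4980 / (54.3230 + 5.4980) * 100
Result: 9.1908 %


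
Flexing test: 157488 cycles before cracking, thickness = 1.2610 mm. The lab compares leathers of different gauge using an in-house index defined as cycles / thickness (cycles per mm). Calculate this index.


Formula: Index = cycles / thickness
Substituting: Index = 157488 / 1.2610
Result: 124891.3561 cycles/mm


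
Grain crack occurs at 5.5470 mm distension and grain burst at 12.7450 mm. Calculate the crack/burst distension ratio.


Formula: Ratio = crack / burst
Substituting: Ratio = 5.5470 / 12.7450
Result: 0.4352


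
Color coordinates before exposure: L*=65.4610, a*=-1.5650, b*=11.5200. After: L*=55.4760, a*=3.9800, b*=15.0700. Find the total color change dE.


dL = -9.9850, da = 5.5450, db = 3.5500
dE = sqrt((-9.9850)^2 + 5.5450^2 + 3.5500^2) = 11.9603


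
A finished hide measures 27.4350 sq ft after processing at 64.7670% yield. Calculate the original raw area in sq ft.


Formula: raw = finished * 100 / yield
Substituting: raw = 27.4350 * 100 / 64.7670
Result: 42.3595 sq ft


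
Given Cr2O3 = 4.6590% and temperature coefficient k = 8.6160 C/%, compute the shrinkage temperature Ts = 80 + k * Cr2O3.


Formula: Ts = 80 + k * Cr2O3
Substituting: Ts = 80 + 8.6160 * 4.6590
Result: 120.1419 C


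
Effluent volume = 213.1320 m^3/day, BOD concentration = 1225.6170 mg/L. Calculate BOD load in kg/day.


Formula: BOD_load = volume * conc / 1000
Substituting: BOD_load = 213.1320 * 1225.6170 / 1000
Result: 261.2182 kg/day


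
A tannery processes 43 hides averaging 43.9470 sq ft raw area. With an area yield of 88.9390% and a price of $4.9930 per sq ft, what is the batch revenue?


Raw_total = N * avg_area = 43 * 43.9470 = 1889.7210 sq ft
Finished = Raw_total * yield / 100 = 1889.7210 * 88.9390 / 100 = 1680.6990 sq ft
Value = Finished * price = 1680.6990 * 4.9930 = 8391.7299 $


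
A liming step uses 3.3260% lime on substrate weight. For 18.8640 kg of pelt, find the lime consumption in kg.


Formula: Lime = substrate * pct / 100
Substituting: Lime = 18.8640 * 3.3260 / 100
Result: 0.6274 kg


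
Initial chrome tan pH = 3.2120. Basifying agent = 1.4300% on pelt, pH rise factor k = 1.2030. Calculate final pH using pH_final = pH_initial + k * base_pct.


Formula: pH_final = pH_initial + k * base_pct
Substituting: pH_final = 3.2120 + 1.2030 * 1.4300
Result: 4.9323


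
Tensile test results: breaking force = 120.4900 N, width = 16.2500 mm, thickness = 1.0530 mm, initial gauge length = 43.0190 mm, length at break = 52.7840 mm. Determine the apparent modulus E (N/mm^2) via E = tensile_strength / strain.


TS = F / (w * t) = 120.4900 / (16.2500 * 1.0530) = 7.0416 N/mm^2
strain = (Lf - L0) / L0 = (52.7840 - 43.0190) / 43.0190 = 0.2270
E = TS / strain = 7.0416 / 0.2270 = 31.0211 N/mm^2


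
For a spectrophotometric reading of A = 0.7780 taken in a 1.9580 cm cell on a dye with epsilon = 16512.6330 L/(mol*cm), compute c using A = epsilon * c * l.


Formula: c = A / (epsilon * l)
Substituting: c = 0.7780 / (16512.6330 * 1.9580)
Result: 2.4063e-05 mol/L


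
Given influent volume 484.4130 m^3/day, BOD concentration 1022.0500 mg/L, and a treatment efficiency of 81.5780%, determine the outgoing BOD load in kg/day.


Load_in = volume * conc / 1000 = 484.4130 * 1022.0500 / 1000 = 495.0943 kg/day
Removed = Load_in * eff / 100 = 495.0943 * 81.5780 / 100 = 403.8880 kg/day
Load_out = Load_in - Removed = 495.0943 - 403.8880 = 91.2063 kg/day


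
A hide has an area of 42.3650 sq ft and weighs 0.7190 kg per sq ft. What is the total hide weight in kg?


Formula: Weight = area * weight_per_sqft
Substituting: Weight = 42.3650 * 0.7190
Result: 30.4604 kg


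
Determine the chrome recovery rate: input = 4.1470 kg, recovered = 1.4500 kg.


Formula: Recovery = recovered / input * 100
Substituting: Recovery = 1.4500 / 4.1470 * 100
Result: 34.9650 %


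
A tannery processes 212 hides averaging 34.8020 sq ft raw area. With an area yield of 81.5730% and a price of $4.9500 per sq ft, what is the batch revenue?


Raw_total = N * avg_area = 212 * 34.8020 = 7378.0240 sq ft
Finished = Raw_total * yield / 100 = 7378.0240 * 81.5730 / 100 = 6018.4755 sq ft
Value = Finished * price = 6018.4755 * 4.9500 = 29791.4538 $


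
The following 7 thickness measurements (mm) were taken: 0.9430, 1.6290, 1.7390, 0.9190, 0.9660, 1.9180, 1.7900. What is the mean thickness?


Formula: Average = sum / n
Substituting: Average = 9.9040 / 7
Result: 1.4149 mm


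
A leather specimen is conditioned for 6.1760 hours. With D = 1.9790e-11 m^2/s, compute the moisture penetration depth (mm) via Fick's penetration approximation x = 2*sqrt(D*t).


t = 6.1760 hr * 3600 = 22233.6000 s
D * t = 1.9790e-11 * 22233.6000 = 4.4000e-07
x = 2 * sqrt(D*t) = 2 * sqrt(4.4000e-07) = 0.00132665 m = 1.3267 mm


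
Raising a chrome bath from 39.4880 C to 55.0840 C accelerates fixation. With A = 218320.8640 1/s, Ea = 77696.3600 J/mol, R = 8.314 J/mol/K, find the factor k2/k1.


T1 = 39.4880 + 273.15 = 312.6380 K; T2 = 55.0840 + 273.15 = 328.2340 K
k1 = A * exp(-Ea/(R*T1)) = 218320.8640 * exp(-77696.3600/(8.314*312.6380)) = 2.2769e-08 1/s
k2 = A * exp(-Ea/(R*T2)) = 218320.8640 * exp(-77696.3600/(8.314*328.2340)) = 9.4226e-08 1/s
k2/k1 = 9.4226e-08 / 2.2769e-08 = 4.1383


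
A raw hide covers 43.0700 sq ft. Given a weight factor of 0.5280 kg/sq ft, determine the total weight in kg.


Formula: Weight = area * weight_per_sqft
Substituting: Weight = 43.0700 * 0.5280
Result: 22.7410 kg


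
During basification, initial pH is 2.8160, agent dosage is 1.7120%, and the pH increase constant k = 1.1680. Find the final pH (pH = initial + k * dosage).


Formula: pH_final = pH_initial + k * base_pct
Substituting: pH_final = 2.8160 + 1.1680 * 1.7120
Result: 4.8156


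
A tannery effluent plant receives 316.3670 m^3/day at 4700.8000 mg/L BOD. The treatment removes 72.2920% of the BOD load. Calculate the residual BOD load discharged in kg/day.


Load_in = volume * conc / 1000 = 316.3670 * 4700.8000 / 1000 = 1487.1780 kg/day
Removed = Load_in * eff / 100 = 1487.1780 * 72.2920 / 100 = 1075.1107 kg/day
Load_out = Load_in - Removed = 1487.1780 - 1075.1107 = 412.0673 kg/day


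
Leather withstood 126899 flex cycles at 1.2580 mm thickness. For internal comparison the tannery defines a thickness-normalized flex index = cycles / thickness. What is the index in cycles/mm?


Formula: Index = cycles / thickness
Substituting: Index = 126899 / 1.2580
Result: 100873.6089 cycles/mm


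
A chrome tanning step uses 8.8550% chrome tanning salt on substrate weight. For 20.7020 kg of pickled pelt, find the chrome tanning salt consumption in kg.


Formula: Chrome = substrate * pct / 100
Substituting: Chrome = 20.7020 * 8.8550 / 100
Result: 1.8332 kg


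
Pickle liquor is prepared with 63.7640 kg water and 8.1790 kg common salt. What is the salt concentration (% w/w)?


Formula: Conc = salt / (water + salt) * 100
Substituting: Conc = 8.1790 / (63.7640 + 8.1790) * 100
Result: 11.3687 %


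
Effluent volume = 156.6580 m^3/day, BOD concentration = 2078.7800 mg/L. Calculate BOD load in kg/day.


Formula: BOD_load = volume * conc / 1000
Substituting: BOD_load = 156.6580 * 2078.7800 / 1000
Result: 325.6575 kg/day


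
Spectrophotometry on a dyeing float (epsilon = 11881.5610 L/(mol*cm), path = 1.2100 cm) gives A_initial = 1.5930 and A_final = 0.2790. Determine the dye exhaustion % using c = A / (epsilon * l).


c_initial = A_i / (epsilon * l) = 1.5930 / (11881.5610 * 1.2100) = 1.1080e-04 mol/L
c_final = A_f / (epsilon * l) = 0.2790 / (11881.5610 * 1.2100) = 1.9406e-05 mol/L
Exhaustion = (c_initial - c_final) / c_initial * 100 = (1.1080e-04 - 1.9406e-05) / 1.1080e-04 * 100 = 82.4859 %


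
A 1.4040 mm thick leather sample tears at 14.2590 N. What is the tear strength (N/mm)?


Formula: Tear strength = force / thickness
Substituting: Tear strength = 14.2590 / 1.4040
Result: 10.1560 N/mm


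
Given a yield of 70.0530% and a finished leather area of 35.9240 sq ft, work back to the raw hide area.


Formula: raw = finished * 100 / yield
Substituting: raw = 35.9240 * 100 / 70.0530
Result: 51.2812 sq ft


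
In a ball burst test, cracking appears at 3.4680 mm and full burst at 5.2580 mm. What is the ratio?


Formula: Ratio = crack / burst
Substituting: Ratio = 3.4680 / 5.2580
Result: 0.6596


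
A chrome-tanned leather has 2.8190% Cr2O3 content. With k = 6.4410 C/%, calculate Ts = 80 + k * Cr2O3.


Formula: Ts = 80 + k * Cr2O3
Substituting: Ts = 80 + 6.4410 * 2.8190
Result: 98.1572 C


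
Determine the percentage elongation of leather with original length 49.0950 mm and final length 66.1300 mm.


Formula: Elongation = (Lf - L0) / L0 * 100
Substituting: Elongation = (66.1300 - 49.0950) / 49.0950 * 100
Result: 34.6980 %


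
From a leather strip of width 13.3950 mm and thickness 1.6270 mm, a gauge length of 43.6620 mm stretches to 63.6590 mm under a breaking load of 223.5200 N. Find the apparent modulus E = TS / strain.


TS = F / (w * t) = 223.5200 / (13.3950 * 1.6270) = 10.2562 N/mm^2
strain = (Lf - L0) / L0 = (63.6590 - 43.6620) / 43.6620 = 0.4580
E = TS / strain = 10.2562 / 0.4580 = 22.3937 N/mm^2


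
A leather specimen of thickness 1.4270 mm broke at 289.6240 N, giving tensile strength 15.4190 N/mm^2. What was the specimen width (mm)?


Formula: w = F / (TS * t)
Substituting: w = 289.6240 / (15.4190 * 1.4270)
Result: 13.1630 mm


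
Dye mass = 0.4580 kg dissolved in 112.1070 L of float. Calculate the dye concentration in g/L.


Formula: Conc = dye_mass(kg) / volume(L) * 1000
Substituting: Conc = 0.4580 / 112.1070 * 1000
Result: 4.0854 g/L


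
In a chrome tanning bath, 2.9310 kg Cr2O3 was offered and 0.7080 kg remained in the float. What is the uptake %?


Formula: Uptake = (offered - residual) / offered * 100
Substituting: Uptake = (2.9310 - 0.7080) / 2.9310 * 100
Result: 75.8444 %


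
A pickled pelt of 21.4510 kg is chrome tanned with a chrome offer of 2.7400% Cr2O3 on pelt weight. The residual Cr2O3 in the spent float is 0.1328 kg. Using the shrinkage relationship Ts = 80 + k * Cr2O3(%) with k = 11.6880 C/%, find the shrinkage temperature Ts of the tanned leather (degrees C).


Offered = pelt * offer_pct / 100 = 21.4510 * 2.7400 / 100 = 0.5878 kg
Uptake = offered - residual = 0.5878 - 0.1328 = 0.4550 kg
Cr2O3% on pelt = uptake / pelt * 100 = 0.4550 / 21.4510 * 100 = 2.1209 %
Ts = 80 + k * Cr2O3% = 80 + 11.6880 * 2.1209 = 104.7893 C


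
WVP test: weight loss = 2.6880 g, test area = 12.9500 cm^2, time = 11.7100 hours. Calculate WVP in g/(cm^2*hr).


Formula: WVP = loss / (area * time)
Substituting: WVP = 2.6880 / (12.9500 * 11.7100)
Result: 0.0177257 g/(cm^2*hr)


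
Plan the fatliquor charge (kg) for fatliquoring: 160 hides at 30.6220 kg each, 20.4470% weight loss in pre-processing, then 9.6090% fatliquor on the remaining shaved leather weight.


Total_raw = N * avg_wt = 160 * 30.6220 = 4899.5200 kg
Substrate = Total_raw * (1 - loss/100) = 4899.5200 * (1 - 20.4470/100) = 3897.7151 kg
Fat = Substrate * pct / 100 = 3897.7151 * 9.6090 / 100 = 374.5314 kg


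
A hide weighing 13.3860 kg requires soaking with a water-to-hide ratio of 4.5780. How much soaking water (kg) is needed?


Formula: Water = hide_weight * ratio
Substituting: Water = 13.3860 * 4.5780
Result: 61.2811 kg


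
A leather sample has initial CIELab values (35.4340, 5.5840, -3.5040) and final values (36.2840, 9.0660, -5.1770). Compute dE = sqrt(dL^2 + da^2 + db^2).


dL = 0.8500, da = 3.4820, db = -1.6730
dE = sqrt(0.8500^2 + 3.4820^2 + (-1.6730)^2) = 3.9555


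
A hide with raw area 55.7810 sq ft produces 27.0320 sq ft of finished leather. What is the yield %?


Formula: Yield = finished / raw * 100
Substituting: Yield = 27.0320 / 55.7810 * 100
Result: 48.4609 %


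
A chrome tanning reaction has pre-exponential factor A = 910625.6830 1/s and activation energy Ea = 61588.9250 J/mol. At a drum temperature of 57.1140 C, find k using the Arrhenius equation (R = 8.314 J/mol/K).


T_K = T_C + 273.15 = 57.1140 + 273.15 = 330.2640 K
exponent = -Ea / (R * T_K) = -61588.9250 / (8.314 * 330.2640) = -22.4301
k = A * exp(exponent) = 910625.6830 * exp(-22.4301) = 1.6522e-04 1/s


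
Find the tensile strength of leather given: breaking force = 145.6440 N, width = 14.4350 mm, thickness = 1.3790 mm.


Formula: TS = force / (width * thickness)
Substituting: TS = 145.6440 / (14.4350 * 1.3790)
Result: 7.3166 N/mm^2


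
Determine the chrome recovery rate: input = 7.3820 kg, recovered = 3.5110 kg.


Formula: Recovery = recovered / input * 100
Substituting: Recovery = 3.5110 / 7.3820 * 100
Result: 47.5616 %


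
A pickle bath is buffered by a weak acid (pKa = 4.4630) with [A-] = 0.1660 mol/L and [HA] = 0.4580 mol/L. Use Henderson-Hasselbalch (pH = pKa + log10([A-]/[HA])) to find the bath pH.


ratio = [A-] / [HA] = 0.1660 / 0.4580 = 0.3624
log10(ratio) = -0.4408
pH = pKa + log10(ratio) = 4.4630 - 0.4408 = 4.0222


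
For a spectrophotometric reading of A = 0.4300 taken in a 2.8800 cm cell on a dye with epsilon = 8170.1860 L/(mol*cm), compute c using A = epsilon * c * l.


Formula: c = A / (epsilon * l)
Substituting: c = 0.4300 / (8170.1860 * 2.8800)
Result: 1.8274e-05 mol/L


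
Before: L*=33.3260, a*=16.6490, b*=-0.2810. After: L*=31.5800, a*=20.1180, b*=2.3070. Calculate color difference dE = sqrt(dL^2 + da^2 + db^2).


dL = -1.7460, da = 3.4690, db = 2.5880
dE = sqrt((-1.7460)^2 + 3.4690^2 + 2.5880^2) = 4.6669


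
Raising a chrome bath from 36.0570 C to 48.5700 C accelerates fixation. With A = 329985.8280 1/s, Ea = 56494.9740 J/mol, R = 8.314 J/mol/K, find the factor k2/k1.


T1 = 36.0570 + 273.15 = 309.2070 K; T2 = 48.5700 + 273.15 = 321.7200 K
k1 = A * exp(-Ea/(R*T1)) = 329985.8280 * exp(-56494.9740/(8.314*309.2070)) = 9.4276e-05 1/s
k2 = A * exp(-Ea/(R*T2)) = 329985.8280 * exp(-56494.9740/(8.314*321.7200)) = 2.2162e-04 1/s
k2/k1 = 2.2162e-04 / 9.4276e-05 = 2.3508


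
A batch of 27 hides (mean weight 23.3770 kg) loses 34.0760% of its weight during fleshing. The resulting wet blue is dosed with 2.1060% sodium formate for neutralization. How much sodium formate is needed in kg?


Total_raw = N * avg_wt = 27 * 23.3770 = 631.1790 kg
Substrate = Total_raw * (1 - loss/100) = 631.1790 * (1 - 34.0760/100) = 416.0984 kg
Neutralizer = Substrate * pct / 100 = 416.0984 * 2.1060 / 100 = 8.7630 kg


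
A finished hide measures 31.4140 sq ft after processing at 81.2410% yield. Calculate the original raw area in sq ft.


Formula: raw = finished * 100 / yield
Substituting: raw = 31.4140 * 100 / 81.2410
Result: 38.6677 sq ft


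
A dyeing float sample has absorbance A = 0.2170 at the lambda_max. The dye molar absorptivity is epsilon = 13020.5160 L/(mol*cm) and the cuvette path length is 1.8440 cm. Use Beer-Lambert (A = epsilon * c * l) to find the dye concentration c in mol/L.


Formula: c = A / (epsilon * l)
Substituting: c = 0.2170 / (13020.5160 * 1.8440)
Result: 9.0380e-06 mol/L


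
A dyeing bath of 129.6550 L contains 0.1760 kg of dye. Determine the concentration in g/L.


Formula: Conc = dye_mass(kg) / volume(L) * 1000
Substituting: Conc = 0.1760 / 129.6550 * 1000
Result: 1.3574 g/L


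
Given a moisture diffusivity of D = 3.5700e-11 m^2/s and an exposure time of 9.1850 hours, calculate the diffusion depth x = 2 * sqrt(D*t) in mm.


t = 9.1850 hr * 3600 = 33066.0000 s
D * t = 3.5700e-11 * 33066.0000 = 1.1805e-06
x = 2 * sqrt(D*t) = 2 * sqrt(1.1805e-06) = 0.00217298 m = 2.1730 mm


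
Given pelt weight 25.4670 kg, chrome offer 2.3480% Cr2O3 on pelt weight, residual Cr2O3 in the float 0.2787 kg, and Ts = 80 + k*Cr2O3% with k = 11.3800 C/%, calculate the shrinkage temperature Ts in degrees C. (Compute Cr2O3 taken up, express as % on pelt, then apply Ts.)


Offered = pelt * offer_pct / 100 = 25.4670 * 2.3480 / 100 = 0.5980 kg
Uptake = offered - residual = 0.5980 - 0.2787 = 0.3193 kg
Cr2O3% on pelt = uptake / pelt * 100 = 0.3193 / 25.4670 * 100 = 1.2536 %
Ts = 80 + k * Cr2O3% = 80 + 11.3800 * 1.2536 = 94.2665 C


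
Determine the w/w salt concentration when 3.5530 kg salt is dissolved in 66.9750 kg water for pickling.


Formula: Conc = salt / (water + salt) * 100
Substituting: Conc = 3.5530 / (66.9750 + 3.5530) * 100
Result: 5.0377 %


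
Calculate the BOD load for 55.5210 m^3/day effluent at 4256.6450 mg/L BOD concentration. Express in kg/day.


Formula: BOD_load = volume * conc / 1000
Substituting: BOD_load = 55.5210 * 4256.6450 / 1000
Result: 236.3332 kg/day


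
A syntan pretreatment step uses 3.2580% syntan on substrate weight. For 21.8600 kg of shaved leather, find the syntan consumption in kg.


Formula: Syntan = substrate * pct / 100
Substituting: Syntan = 21.8600 * 3.2580 / 100
Result: 0.7122 kg


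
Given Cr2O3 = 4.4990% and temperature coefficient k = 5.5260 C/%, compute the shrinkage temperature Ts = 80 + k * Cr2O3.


Formula: Ts = 80 + k * Cr2O3
Substituting: Ts = 80 + 5.5260 * 4.4990
Result: 104.8615 C


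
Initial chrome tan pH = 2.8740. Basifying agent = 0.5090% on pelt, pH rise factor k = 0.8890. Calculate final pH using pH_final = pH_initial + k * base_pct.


Formula: pH_final = pH_initial + k * base_pct
Substituting: pH_final = 2.8740 + 0.8890 * 0.5090
Result: 3.3265


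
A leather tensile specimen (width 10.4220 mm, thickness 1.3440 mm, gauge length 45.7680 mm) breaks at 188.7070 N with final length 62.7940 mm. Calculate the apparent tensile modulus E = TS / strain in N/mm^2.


TS = F / (w * t) = 188.7070 / (10.4220 * 1.3440) = 13.4722 N/mm^2
strain = (Lf - L0) / L0 = (62.7940 - 45.7680) / 45.7680 = 0.3720
E = TS / strain = 13.4722 / 0.3720 = 36.2149 N/mm^2


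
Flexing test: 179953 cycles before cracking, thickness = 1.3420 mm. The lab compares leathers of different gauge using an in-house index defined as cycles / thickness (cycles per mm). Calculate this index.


Formula: Index = cycles / thickness
Substituting: Index = 179953 / 1.3420
Result: 134093.1446 cycles/mm


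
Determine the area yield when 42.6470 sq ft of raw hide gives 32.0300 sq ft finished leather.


Formula: Yield = finished / raw * 100
Substituting: Yield = 32.0300 / 42.6470 * 100
Result: 75.1049 %


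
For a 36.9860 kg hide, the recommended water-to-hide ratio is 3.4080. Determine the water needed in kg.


Formula: Water = hide_weight * ratio
Substituting: Water = 36.9860 * 3.4080
Result: 126.0483 kg


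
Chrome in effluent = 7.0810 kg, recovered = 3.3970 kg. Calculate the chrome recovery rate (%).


Formula: Recovery = recovered / input * 100
Substituting: Recovery = 3.3970 / 7.0810 * 100
Result: 47.9735 %


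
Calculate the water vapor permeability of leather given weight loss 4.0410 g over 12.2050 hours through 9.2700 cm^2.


Formula: WVP = loss / (area * time)
Substituting: WVP = 4.0410 / (9.2700 * 12.2050)
Result: 0.0357167 g/(cm^2*hr)


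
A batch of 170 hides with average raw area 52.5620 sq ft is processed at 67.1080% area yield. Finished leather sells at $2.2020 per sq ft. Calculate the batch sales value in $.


Raw_total = N * avg_area = 170 * 52.5620 = 8935.5400 sq ft
Finished = Raw_total * yield / 100 = 8935.5400 * 67.1080 / 100 = 5996.4622 sq ft
Value = Finished * price = 5996.4622 * 2.2020 = 13204.2097 $


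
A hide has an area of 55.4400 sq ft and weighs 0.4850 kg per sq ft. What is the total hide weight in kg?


Formula: Weight = area * weight_per_sqft
Substituting: Weight = 55.4400 * 0.4850
Result: 26.8884 kg


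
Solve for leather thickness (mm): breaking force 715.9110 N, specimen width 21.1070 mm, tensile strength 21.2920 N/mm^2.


Formula: t = F / (TS * w)
Substituting: t = 715.9110 / (21.2920 * 21.1070)
Result: 1.5930 mm


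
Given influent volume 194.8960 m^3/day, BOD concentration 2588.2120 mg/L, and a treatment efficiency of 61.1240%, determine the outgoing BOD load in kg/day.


Load_in = volume * conc / 1000 = 194.8960 * 2588.2120 / 1000 = 504.4322 kg/day
Removed = Load_in * eff / 100 = 504.4322 * 61.1240 / 100 = 308.3291 kg/day
Load_out = Load_in - Removed = 504.4322 - 308.3291 = 196.1030 kg/day


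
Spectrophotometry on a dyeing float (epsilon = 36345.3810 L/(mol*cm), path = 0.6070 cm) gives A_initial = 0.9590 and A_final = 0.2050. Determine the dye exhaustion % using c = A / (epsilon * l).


c_initial = A_i / (epsilon * l) = 0.9590 / (36345.3810 * 0.6070) = 4.3469e-05 mol/L
c_final = A_f / (epsilon * l) = 0.2050 / (36345.3810 * 0.6070) = 9.2921e-06 mol/L
Exhaustion = (c_initial - c_final) / c_initial * 100 = (4.3469e-05 - 9.2921e-06) / 4.3469e-05 * 100 = 78.6236 %


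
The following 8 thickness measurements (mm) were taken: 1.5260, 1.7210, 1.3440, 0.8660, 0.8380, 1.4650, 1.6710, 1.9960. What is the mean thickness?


Formula: Average = sum / n
Substituting: Average = 11.4270 / 8
Result: 1.4284 mm


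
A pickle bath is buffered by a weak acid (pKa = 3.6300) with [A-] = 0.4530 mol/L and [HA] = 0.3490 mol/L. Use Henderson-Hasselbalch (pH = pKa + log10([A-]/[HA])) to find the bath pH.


ratio = [A-] / [HA] = 0.4530 / 0.3490 = 1.2980
log10(ratio) = 0.1133
pH = pKa + log10(ratio) = 3.6300 + 0.1133 = 3.7433


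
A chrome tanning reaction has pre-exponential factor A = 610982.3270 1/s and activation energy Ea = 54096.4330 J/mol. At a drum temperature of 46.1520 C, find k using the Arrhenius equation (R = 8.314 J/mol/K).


T_K = T_C + 273.15 = 46.1520 + 273.15 = 319.3020 K
exponent = -Ea / (R * T_K) = -54096.4330 / (8.314 * 319.3020) = -20.3778
k = A * exp(exponent) = 610982.3270 * exp(-20.3778) = 8.6312e-04 1/s


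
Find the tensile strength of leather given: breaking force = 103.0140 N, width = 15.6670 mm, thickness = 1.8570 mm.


Formula: TS = force / (width * thickness)
Substituting: TS = 103.0140 / (15.6670 * 1.8570)
Result: 3.5408 N/mm^2


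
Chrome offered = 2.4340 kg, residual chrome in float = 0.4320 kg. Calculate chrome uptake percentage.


Formula: Uptake = (offered - residual) / offered * 100
Substituting: Uptake = (2.4340 - 0.4320) / 2.4340 * 100
Result: 82.2514 %


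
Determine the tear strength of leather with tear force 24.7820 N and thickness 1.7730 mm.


Formula: Tear strength = force / thickness
Substituting: Tear strength = 24.7820 / 1.7730
Result: 13.9774 N/mm


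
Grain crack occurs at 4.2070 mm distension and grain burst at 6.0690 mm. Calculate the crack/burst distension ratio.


Formula: Ratio = crack / burst
Substituting: Ratio = 4.2070 / 6.0690
Result: 0.6932


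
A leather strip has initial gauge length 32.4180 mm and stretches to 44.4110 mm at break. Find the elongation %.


Formula: Elongation = (Lf - L0) / L0 * 100
Substituting: Elongation = (44.4110 - 32.4180) / 32.4180 * 100
Result: 36.9949 %


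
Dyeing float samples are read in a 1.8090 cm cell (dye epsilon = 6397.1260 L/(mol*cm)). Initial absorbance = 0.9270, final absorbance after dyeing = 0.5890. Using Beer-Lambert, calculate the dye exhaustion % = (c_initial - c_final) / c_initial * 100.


c_initial = A_i / (epsilon * l) = 0.9270 / (6397.1260 * 1.8090) = 8.0104e-05 mol/L
c_final = A_f / (epsilon * l) = 0.5890 / (6397.1260 * 1.8090) = 5.0897e-05 mol/L
Exhaustion = (c_initial - c_final) / c_initial * 100 = (8.0104e-05 - 5.0897e-05) / 8.0104e-05 * 100 = 36.4617 %


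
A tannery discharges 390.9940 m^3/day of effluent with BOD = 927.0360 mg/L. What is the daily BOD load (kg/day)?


Formula: BOD_load = volume * conc / 1000
Substituting: BOD_load = 390.9940 * 927.0360 / 1000
Result: 362.4655 kg/day


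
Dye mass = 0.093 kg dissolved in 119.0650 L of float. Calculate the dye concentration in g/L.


Formula: Conc = dye_mass(kg) / volume(L) * 1000
Substituting: Conc = 0.093 / 119.0650 * 1000
Result: 0.7811 g/L


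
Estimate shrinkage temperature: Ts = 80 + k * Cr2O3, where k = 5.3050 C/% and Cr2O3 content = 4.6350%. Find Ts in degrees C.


Formula: Ts = 80 + k * Cr2O3
Substituting: Ts = 80 + 5.3050 * 4.6350
Result: 104.5887 C


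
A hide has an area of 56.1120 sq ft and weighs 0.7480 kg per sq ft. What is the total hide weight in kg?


Formula: Weight = area * weight_per_sqft
Substituting: Weight = 56.1120 * 0.7480
Result: 41.9718 kg


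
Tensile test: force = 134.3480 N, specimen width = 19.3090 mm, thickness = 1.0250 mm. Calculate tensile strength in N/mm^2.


Formula: TS = force / (width * thickness)
Substituting: TS = 134.3480 / (19.3090 * 1.0250)
Result: 6.7881 N/mm^2


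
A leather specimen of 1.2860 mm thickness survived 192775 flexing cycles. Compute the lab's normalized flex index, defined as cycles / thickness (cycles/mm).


Formula: Index = cycles / thickness
Substituting: Index = 192775 / 1.2860
Result: 149902.7994 cycles/mm


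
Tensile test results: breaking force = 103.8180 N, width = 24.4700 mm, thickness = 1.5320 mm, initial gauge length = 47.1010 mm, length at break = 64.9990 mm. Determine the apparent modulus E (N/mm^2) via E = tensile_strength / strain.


TS = F / (w * t) = 103.8180 / (24.4700 * 1.5320) = 2.7694 N/mm^2
strain = (Lf - L0) / L0 = (64.9990 - 47.1010) / 47.1010 = 0.3800
E = TS / strain = 2.7694 / 0.3800 = 7.2880 N/mm^2


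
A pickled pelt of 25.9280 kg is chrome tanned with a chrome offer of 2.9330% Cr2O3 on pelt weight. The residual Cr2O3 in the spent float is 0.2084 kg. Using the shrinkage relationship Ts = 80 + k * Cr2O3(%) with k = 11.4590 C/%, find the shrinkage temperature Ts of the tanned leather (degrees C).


Offered = pelt * offer_pct / 100 = 25.9280 * 2.9330 / 100 = 0.7605 kg
Uptake = offered - residual = 0.7605 - 0.2084 = 0.5521 kg
Cr2O3% on pelt = uptake / pelt * 100 = 0.5521 / 25.9280 * 100 = 2.1292 %
Ts = 80 + k * Cr2O3% = 80 + 11.4590 * 2.1292 = 104.3989 C


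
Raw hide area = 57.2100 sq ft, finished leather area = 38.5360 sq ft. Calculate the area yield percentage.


Formula: Yield = finished / raw * 100
Substituting: Yield = 38.5360 / 57.2100 * 100
Result: 67.3589 %


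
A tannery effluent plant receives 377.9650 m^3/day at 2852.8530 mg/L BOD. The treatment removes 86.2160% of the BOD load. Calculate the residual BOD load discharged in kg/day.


Load_in = volume * conc / 1000 = 377.9650 * 2852.8530 / 1000 = 1078.2786 kg/day
Removed = Load_in * eff / 100 = 1078.2786 * 86.2160 / 100 = 929.6487 kg/day
Load_out = Load_in - Removed = 1078.2786 - 929.6487 = 148.6299 kg/day


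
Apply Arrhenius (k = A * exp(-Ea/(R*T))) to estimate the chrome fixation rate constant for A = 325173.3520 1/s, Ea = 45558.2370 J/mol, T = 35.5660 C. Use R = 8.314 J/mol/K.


T_K = T_C + 273.15 = 35.5660 + 273.15 = 308.7160 K
exponent = -Ea / (R * T_K) = -45558.2370 / (8.314 * 308.7160) = -17.7500
k = A * exp(exponent) = 325173.3520 * exp(-17.7500) = 0.00635914 1/s


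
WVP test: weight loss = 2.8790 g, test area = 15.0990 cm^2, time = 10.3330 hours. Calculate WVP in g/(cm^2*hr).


Formula: WVP = loss / (area * time)
Substituting: WVP = 2.8790 / (15.0990 * 10.3330)
Result: 0.018453 g/(cm^2*hr)


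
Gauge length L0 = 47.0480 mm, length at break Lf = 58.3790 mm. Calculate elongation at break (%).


Formula: Elongation = (Lf - L0) / L0 * 100
Substituting: Elongation = (58.3790 - 47.0480) / 47.0480 * 100
Result: 24.0839 %


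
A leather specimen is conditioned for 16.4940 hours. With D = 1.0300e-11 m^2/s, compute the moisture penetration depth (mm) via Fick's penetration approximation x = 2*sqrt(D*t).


t = 16.4940 hr * 3600 = 59378.4000 s
D * t = 1.0300e-11 * 59378.4000 = 6.1160e-07
x = 2 * sqrt(D*t) = 2 * sqrt(6.1160e-07) = 0.00156409 m = 1.5641 mm


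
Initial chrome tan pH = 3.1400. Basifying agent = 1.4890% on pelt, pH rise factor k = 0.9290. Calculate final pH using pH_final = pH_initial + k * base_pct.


Formula: pH_final = pH_initial + k * base_pct
Substituting: pH_final = 3.1400 + 0.9290 * 1.4890
Result: 4.5233


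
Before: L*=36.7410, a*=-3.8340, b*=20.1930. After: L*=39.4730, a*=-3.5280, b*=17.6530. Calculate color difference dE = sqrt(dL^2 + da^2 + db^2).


dL = 2.7320, da = 0.3060, db = -2.5400
dE = sqrt(2.7320^2 + 0.3060^2 + (-2.5400)^2) = 3.7429


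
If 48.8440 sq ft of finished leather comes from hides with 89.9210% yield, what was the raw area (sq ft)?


Formula: raw = finished * 100 / yield
Substituting: raw = 48.8440 * 100 / 89.9210
Result: 54.3188 sq ft


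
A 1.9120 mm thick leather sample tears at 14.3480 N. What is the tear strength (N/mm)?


Formula: Tear strength = force / thickness
Substituting: Tear strength = 14.3480 / 1.9120
Result: 7.5042 N/mm


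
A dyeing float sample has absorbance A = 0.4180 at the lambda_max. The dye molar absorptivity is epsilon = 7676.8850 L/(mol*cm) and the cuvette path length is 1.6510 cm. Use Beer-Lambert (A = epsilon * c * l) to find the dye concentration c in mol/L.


Formula: c = A / (epsilon * l)
Substituting: c = 0.4180 / (7676.8850 * 1.6510)
Result: 3.2980e-05 mol/L


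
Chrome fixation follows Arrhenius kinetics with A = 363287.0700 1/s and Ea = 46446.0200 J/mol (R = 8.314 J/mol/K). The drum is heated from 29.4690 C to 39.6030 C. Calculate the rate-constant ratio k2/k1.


T1 = 29.4690 + 273.15 = 302.6190 K; T2 = 39.6030 + 273.15 = 312.7530 K
k1 = A * exp(-Ea/(R*T1)) = 363287.0700 * exp(-46446.0200/(8.314*302.6190)) = 0.00349123 1/s
k2 = A * exp(-Ea/(R*T2)) = 363287.0700 * exp(-46446.0200/(8.314*312.7530)) = 0.00634978 1/s
k2/k1 = 0.00634978 / 0.00349123 = 1.8188


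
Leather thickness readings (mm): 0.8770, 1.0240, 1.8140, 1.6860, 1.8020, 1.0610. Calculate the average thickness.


Formula: Average = sum / n
Substituting: Average = 8.2640 / 6
Result: 1.3773 mm


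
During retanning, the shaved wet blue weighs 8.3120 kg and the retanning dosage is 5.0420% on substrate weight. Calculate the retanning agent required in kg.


Formula: Retan = substrate * pct / 100
Substituting: Retan = 8.3120 * 5.0420 / 100
Result: 0.4191 kg


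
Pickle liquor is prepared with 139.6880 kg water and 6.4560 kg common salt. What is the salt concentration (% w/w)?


Formula: Conc = salt / (water + salt) * 100
Substituting: Conc = 6.4560 / (139.6880 + 6.4560) * 100
Result: 4.4176 %


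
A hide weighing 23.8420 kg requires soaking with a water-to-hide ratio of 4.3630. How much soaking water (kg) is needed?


Formula: Water = hide_weight * ratio
Substituting: Water = 23.8420 * 4.3630
Result: 104.0226 kg


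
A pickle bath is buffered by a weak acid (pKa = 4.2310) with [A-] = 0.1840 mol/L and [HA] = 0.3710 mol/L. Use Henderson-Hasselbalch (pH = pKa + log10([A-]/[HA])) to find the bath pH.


ratio = [A-] / [HA] = 0.1840 / 0.3710 = 0.4960
log10(ratio) = -0.3046
pH = pKa + log10(ratio) = 4.2310 - 0.3046 = 3.9264


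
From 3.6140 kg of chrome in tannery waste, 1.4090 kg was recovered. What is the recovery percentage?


Formula: Recovery = recovered / input * 100
Substituting: Recovery = 1.4090 / 3.6140 * 100
Result: 38.9873 %


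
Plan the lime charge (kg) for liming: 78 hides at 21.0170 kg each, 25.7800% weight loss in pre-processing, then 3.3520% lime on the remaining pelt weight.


Total_raw = N * avg_wt = 78 * 21.0170 = 1639.3260 kg
Substrate = Total_raw * (1 - loss/100) = 1639.3260 * (1 - 25.7800/100) = 1216.7078 kg
Lime = Substrate * pct / 100 = 1216.7078 * 3.3520 / 100 = 40.7840 kg


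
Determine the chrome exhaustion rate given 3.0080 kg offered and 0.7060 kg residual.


Formula: Uptake = (offered - residual) / offered * 100
Substituting: Uptake = (3.0080 - 0.7060) / 3.0080 * 100
Result: 76.5293 %


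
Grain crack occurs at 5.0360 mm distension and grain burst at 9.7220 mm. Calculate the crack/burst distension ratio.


Formula: Ratio = crack / burst
Substituting: Ratio = 5.0360 / 9.7220
Result: 0.5180


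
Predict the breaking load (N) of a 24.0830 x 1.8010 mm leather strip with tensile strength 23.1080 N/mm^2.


Formula: F = TS * w * t
Substituting: F = 23.1080 * 24.0830 * 1.8010
Result: 1002.2744 N


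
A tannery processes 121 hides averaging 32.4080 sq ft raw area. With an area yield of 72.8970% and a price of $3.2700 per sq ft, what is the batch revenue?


Raw_total = N * avg_area = 121 * 32.4080 = 3921.3680 sq ft
Finished = Raw_total * yield / 100 = 3921.3680 * 72.8970 / 100 = 2858.5596 sq ft
Value = Finished * price = 2858.5596 * 3.2700 = 9347.4900 $


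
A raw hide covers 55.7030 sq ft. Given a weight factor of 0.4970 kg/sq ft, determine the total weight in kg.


Formula: Weight = area * weight_per_sqft
Substituting: Weight = 55.7030 * 0.4970
Result: 27.6844 kg


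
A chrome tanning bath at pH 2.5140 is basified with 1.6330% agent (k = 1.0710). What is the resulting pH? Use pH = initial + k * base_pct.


Formula: pH_final = pH_initial + k * base_pct
Substituting: pH_final = 2.5140 + 1.0710 * 1.6330
Result: 4.2629


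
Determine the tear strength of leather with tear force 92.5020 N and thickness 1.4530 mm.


Formula: Tear strength = force / thickness
Substituting: Tear strength = 92.5020 / 1.4530
Result: 63.6628 N/mm


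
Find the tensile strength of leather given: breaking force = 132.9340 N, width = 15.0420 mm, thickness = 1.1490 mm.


Formula: TS = force / (width * thickness)
Substituting: TS = 132.9340 / (15.0420 * 1.1490)
Result: 7.6915 N/mm^2


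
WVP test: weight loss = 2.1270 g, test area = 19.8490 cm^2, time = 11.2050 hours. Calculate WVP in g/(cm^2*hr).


Formula: WVP = loss / (area * time)
Substituting: WVP = 2.1270 / (19.8490 * 11.2050)
Result: 0.0095635 g/(cm^2*hr)


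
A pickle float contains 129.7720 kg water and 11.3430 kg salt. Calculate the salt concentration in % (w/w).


Formula: Conc = salt / (water + salt) * 100
Substituting: Conc = 11.3430 / (129.7720 + 11.3430) * 100
Result: 8.0381 %


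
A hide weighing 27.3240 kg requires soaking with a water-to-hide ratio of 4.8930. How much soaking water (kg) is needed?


Formula: Water = hide_weight * ratio
Substituting: Water = 27.3240 * 4.8930
Result: 133.6963 kg


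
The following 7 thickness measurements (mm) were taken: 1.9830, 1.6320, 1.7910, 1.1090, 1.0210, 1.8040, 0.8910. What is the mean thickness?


Formula: Average = sum / n
Substituting: Average = 10.2310 / 7
Result: 1.4616 mm


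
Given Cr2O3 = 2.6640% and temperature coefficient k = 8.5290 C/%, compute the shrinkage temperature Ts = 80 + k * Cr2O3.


Formula: Ts = 80 + k * Cr2O3
Substituting: Ts = 80 + 8.5290 * 2.6640
Result: 102.7213 C


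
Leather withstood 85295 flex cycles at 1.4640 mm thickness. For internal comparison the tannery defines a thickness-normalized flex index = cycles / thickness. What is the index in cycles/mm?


Formula: Index = cycles / thickness
Substituting: Index = 85295 / 1.4640
Result: 58261.6120 cycles/mm
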